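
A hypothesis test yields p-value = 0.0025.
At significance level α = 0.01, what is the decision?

Compare p-value to α:
0.0025 < 0.01
Decision: reject H₀

Answer: reject H₀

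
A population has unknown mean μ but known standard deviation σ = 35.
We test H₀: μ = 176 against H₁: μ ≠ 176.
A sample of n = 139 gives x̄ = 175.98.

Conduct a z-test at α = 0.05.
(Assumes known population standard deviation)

Answer: z = -0.0067, fail to reject H₀

Derivation:
Standard error: SE = σ/√n = 35/√139 = 2.9687
z-statistic: z = (x̄ - μ₀)/SE = (175.98 - 176)/2.9687 = -0.0067
Critical value: ±1.960
p-value = 0.9947
Decision: fail to reject H₀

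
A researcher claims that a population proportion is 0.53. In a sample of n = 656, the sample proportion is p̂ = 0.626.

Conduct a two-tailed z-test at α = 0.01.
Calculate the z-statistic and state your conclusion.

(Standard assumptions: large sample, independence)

Answer: z = 4.9264, reject H₀

Derivation:
H₀: p = 0.53, H₁: p ≠ 0.53
Standard error: SE = √(p₀(1-p₀)/n) = √(0.53×0.47/656) = 0.019487
z-statistic: z = (p̂ - p₀)/SE = (0.626 - 0.53)/0.019487 = 4.9264
Critical value: z_0.005 = ±2.576
p-value < 0.0001
Decision: reject H₀ at α = 0.01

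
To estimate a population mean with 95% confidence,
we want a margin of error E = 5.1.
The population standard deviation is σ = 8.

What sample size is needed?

Answer: n = 10

Derivation:
z_0.025 = 1.960
n = (z×σ/E)² = (1.960×8/5.1)²
n = 9.4526
Round up: n = 10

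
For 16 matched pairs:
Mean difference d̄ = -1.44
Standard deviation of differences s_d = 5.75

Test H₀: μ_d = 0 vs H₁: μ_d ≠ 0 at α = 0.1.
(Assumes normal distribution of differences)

Answer: t = -1.0017, fail to reject H₀

Derivation:
df = n - 1 = 15
SE = s_d/√n = 5.75/√16 = 1.4375
t = d̄/SE = -1.44/1.4375 = -1.0017
Critical value: t_{0.05,15} = ±1.753
p-value ≈ 0.3324
Decision: fail to reject H₀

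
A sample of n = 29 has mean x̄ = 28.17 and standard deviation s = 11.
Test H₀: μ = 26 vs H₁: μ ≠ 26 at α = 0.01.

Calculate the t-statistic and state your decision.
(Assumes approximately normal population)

Answer: t = 1.0624, fail to reject H₀

Derivation:
df = n - 1 = 28
SE = s/√n = 11/√29 = 2.0426
t = (x̄ - μ₀)/SE = (28.17 - 26)/2.0426 = 1.0624
Critical value: t_{0.005,28} = ±2.763
p-value ≈ 0.2971
Decision: fail to reject H₀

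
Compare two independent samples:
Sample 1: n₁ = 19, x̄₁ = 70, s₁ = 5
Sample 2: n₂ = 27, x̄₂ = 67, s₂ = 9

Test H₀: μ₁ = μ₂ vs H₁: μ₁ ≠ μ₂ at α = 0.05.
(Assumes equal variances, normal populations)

Pooled variance: s²_p = [18×5² + 26×9²]/(44) = 58.0909
s_p = 7.6217
SE = s_p×√(1/n₁ + 1/n₂) = 7.6217×√(1/19 + 1/27) = 2.2823
t = (x̄₁ - x̄₂)/SE = (70 - 67)/2.2823 = 1.3145
df = 44, t-critical = ±2.015
Decision: fail to reject H₀

Answer: t = 1.3145, fail to reject H₀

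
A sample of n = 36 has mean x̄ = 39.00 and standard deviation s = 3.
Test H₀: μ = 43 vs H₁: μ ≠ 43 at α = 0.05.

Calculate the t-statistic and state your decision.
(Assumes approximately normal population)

df = n - 1 = 35
SE = s/√n = 3/√36 = 0.5000
t = (x̄ - μ₀)/SE = (39.00 - 43)/0.5000 = -8.0000
Critical value: t_{0.025,35} = ±2.030
p-value < 0.0001
Decision: reject H₀

Answer: t = -8.0000, reject H₀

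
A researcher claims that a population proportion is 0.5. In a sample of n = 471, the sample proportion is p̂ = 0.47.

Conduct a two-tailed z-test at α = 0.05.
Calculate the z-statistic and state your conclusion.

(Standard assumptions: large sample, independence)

Answer: z = -1.3021, fail to reject H₀

Derivation:
H₀: p = 0.5, H₁: p ≠ 0.5
Standard error: SE = √(p₀(1-p₀)/n) = √(0.5×0.5/471) = 0.023039
z-statistic: z = (p̂ - p₀)/SE = (0.47 - 0.5)/0.023039 = -1.3021
Critical value: z_0.025 = ±1.960
p-value = 0.1929
Decision: fail to reject H₀ at α = 0.05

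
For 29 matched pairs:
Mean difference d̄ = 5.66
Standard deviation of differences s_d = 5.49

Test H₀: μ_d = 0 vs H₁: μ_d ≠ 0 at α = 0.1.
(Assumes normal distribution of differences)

df = n - 1 = 28
SE = s_d/√n = 5.49/√29 = 1.0195
t = d̄/SE = 5.66/1.0195 = 5.5517
Critical value: t_{0.05,28} = ±1.701
p-value < 0.0001
Decision: reject H₀

Answer: t = 5.5517, reject H₀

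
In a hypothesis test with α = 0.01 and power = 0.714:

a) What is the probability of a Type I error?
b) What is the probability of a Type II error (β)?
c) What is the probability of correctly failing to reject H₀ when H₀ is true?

a) Type I error probability = α = 0.01
b) Power = P(reject H₀ | H₁ true) = 1 - β = 0.714, so Type II error probability = β = 1 - Power = 0.286
c) P(fail to reject H₀ | H₀ true) = 1 - α = 0.99

Answer: a) 0.01, b) 0.286, c) 0.99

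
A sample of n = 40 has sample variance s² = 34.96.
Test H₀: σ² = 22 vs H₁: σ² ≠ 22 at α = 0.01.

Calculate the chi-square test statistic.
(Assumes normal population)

df = n - 1 = 39
χ² = (n-1)s²/σ₀² = 39×34.96/22 = 61.9745
Critical values: χ²_{0.995,39} = 19.996, χ²_{0.005,39} = 65.476
Rejection region: χ² < 19.996 or χ² > 65.476
Decision: fail to reject H₀

Answer: χ² = 61.9745, fail to reject H₀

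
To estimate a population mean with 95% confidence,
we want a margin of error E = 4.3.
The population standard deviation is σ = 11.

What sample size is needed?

Answer: n = 26

Derivation:
z_0.025 = 1.960
n = (z×σ/E)² = (1.960×11/4.3)²
n = 25.1397
Round up: n = 26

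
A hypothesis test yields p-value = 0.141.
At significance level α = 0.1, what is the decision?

Compare p-value to α:
0.141 ≥ 0.1
Decision: fail to reject H₀

Answer: fail to reject H₀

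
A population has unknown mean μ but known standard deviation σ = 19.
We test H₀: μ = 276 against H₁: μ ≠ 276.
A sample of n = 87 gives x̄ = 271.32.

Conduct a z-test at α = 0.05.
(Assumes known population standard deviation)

Standard error: SE = σ/√n = 19/√87 = 2.0370
z-statistic: z = (x̄ - μ₀)/SE = (271.32 - 276)/2.0370 = -2.2975
Critical value: ±1.960
p-value = 0.0216
Decision: reject H₀

Answer: z = -2.2975, reject H₀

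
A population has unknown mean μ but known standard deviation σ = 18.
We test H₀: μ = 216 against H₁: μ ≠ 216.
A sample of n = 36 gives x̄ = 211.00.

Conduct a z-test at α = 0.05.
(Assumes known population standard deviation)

Standard error: SE = σ/√n = 18/√36 = 3.0000
z-statistic: z = (x̄ - μ₀)/SE = (211.00 - 216)/3.0000 = -1.6667
Critical value: ±1.960
p-value = 0.0956
Decision: fail to reject H₀

Answer: z = -1.6667, fail to reject H₀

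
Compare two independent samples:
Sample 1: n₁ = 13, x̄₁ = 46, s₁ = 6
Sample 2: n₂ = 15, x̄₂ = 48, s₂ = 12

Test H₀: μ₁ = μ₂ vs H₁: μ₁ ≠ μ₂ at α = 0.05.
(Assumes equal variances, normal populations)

Answer: t = -0.5439, fail to reject H₀

Derivation:
Pooled variance: s²_p = [12×6² + 14×12²]/(26) = 94.1538
s_p = 9.7033
SE = s_p×√(1/n₁ + 1/n₂) = 9.7033×√(1/13 + 1/15) = 3.6769
t = (x̄₁ - x̄₂)/SE = (46 - 48)/3.6769 = -0.5439
df = 26, t-critical = ±2.056
Decision: fail to reject H₀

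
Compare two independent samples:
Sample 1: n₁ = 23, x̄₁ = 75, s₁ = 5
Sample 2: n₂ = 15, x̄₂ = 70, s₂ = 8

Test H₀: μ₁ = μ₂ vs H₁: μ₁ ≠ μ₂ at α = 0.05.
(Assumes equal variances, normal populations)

Answer: t = 2.3771, reject H₀

Derivation:
Pooled variance: s²_p = [22×5² + 14×8²]/(36) = 40.1667
s_p = 6.3377
SE = s_p×√(1/n₁ + 1/n₂) = 6.3377×√(1/23 + 1/15) = 2.1034
t = (x̄₁ - x̄₂)/SE = (75 - 70)/2.1034 = 2.3771
df = 36, t-critical = ±2.028
Decision: reject H₀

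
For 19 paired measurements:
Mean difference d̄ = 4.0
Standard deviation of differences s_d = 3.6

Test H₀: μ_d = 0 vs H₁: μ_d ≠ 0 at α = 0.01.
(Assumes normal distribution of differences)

df = n - 1 = 18
SE = s_d/√n = 3.6/√19 = 0.8259
t = d̄/SE = 4.0/0.8259 = 4.8432
Critical value: t_{0.005,18} = ±2.878
p-value ≈ 0.0001
Decision: reject H₀

Answer: t = 4.8432, reject H₀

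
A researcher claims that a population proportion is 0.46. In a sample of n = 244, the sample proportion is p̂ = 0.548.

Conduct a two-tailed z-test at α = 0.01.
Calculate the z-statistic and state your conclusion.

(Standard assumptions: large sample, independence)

Answer: z = 2.7580, reject H₀

Derivation:
H₀: p = 0.46, H₁: p ≠ 0.46
Standard error: SE = √(p₀(1-p₀)/n) = √(0.46×0.54/244) = 0.031907
z-statistic: z = (p̂ - p₀)/SE = (0.548 - 0.46)/0.031907 = 2.7580
Critical value: z_0.005 = ±2.576
p-value = 0.0058
Decision: reject H₀ at α = 0.01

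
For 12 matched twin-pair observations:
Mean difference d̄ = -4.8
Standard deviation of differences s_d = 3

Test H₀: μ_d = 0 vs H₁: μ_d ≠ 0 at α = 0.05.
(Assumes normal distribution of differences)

Answer: t = -5.5427, reject H₀

Derivation:
df = n - 1 = 11
SE = s_d/√n = 3/√12 = 0.8660
t = d̄/SE = -4.8/0.8660 = -5.5427
Critical value: t_{0.025,11} = ±2.201
p-value ≈ 0.0002
Decision: reject H₀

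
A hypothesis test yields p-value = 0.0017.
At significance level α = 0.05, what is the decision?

Answer: reject H₀

Derivation:
Compare p-value to α:
0.0017 < 0.05
Decision: reject H₀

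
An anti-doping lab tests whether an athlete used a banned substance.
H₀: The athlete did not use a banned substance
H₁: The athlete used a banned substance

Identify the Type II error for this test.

Answer: Failing to detect doping in an athlete who used a banned substance

Derivation:
Type I error (α): Rejecting H₀ when H₀ is true
Type II error (β): Failing to reject H₀ when H₁ is true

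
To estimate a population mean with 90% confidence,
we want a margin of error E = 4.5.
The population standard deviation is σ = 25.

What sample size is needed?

z_0.05 = 1.645
n = (z×σ/E)² = (1.645×25/4.5)²
n = 83.5193
Round up: n = 84

Answer: n = 84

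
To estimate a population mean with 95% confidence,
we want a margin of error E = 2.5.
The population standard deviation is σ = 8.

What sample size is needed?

Answer: n = 40

Derivation:
z_0.025 = 1.960
n = (z×σ/E)² = (1.960×8/2.5)²
n = 39.3380
Round up: n = 40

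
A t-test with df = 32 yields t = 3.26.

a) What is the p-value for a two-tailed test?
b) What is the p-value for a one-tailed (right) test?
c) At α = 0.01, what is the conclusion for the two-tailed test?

Answer: a) 0.0026, b) 0.0013, c) reject H₀

Derivation:
Using t-distribution with df = 32:
a) Two-tailed: p = 2×P(T > 3.26) = 0.0026
b) One-tailed: p = P(T > 3.26) = 0.0013
c) 0.0026 < 0.01, reject H₀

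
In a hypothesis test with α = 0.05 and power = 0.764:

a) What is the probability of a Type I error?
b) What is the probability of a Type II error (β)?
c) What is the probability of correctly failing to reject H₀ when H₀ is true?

a) Type I error probability = α = 0.05
b) Power = P(reject H₀ | H₁ true) = 1 - β = 0.764, so Type II error probability = β = 1 - Power = 0.236
c) P(fail to reject H₀ | H₀ true) = 1 - α = 0.95

Answer: a) 0.05, b) 0.236, c) 0.95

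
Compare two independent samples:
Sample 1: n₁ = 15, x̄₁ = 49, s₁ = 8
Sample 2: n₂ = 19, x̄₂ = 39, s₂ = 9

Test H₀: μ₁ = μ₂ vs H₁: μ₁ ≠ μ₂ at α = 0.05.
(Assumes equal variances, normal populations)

Answer: t = 3.3756, reject H₀

Derivation:
Pooled variance: s²_p = [14×8² + 18×9²]/(32) = 73.5625
s_p = 8.5769
SE = s_p×√(1/n₁ + 1/n₂) = 8.5769×√(1/15 + 1/19) = 2.9624
t = (x̄₁ - x̄₂)/SE = (49 - 39)/2.9624 = 3.3756
df = 32, t-critical = ±2.037
Decision: reject H₀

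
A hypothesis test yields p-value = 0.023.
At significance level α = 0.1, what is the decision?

Compare p-value to α:
0.023 < 0.1
Decision: reject H₀

Answer: reject H₀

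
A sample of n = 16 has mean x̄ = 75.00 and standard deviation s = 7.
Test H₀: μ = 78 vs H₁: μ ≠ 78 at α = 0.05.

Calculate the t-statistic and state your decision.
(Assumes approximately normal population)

Answer: t = -1.7143, fail to reject H₀

Derivation:
df = n - 1 = 15
SE = s/√n = 7/√16 = 1.7500
t = (x̄ - μ₀)/SE = (75.00 - 78)/1.7500 = -1.7143
Critical value: t_{0.025,15} = ±2.131
p-value ≈ 0.1071
Decision: fail to reject H₀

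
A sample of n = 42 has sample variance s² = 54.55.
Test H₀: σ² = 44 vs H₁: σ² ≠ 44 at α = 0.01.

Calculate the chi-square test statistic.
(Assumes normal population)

df = n - 1 = 41
χ² = (n-1)s²/σ₀² = 41×54.55/44 = 50.8307
Critical values: χ²_{0.995,41} = 21.421, χ²_{0.005,41} = 68.053
Rejection region: χ² < 21.421 or χ² > 68.053
Decision: fail to reject H₀

Answer: χ² = 50.8307, fail to reject H₀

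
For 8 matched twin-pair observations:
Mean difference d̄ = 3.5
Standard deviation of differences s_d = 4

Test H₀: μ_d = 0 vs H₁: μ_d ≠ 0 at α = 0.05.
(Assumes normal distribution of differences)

Answer: t = 2.4749, reject H₀

Derivation:
df = n - 1 = 7
SE = s_d/√n = 4/√8 = 1.4142
t = d̄/SE = 3.5/1.4142 = 2.4749
Critical value: t_{0.025,7} = ±2.365
p-value ≈ 0.0425
Decision: reject H₀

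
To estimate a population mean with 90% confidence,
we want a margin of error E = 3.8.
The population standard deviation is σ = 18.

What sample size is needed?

z_0.05 = 1.645
n = (z×σ/E)² = (1.645×18/3.8)²
n = 60.7169
Round up: n = 61

Answer: n = 61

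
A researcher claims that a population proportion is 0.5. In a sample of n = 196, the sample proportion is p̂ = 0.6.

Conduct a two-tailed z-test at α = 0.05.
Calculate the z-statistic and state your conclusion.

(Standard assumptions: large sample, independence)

Answer: z = 2.8000, reject H₀

Derivation:
H₀: p = 0.5, H₁: p ≠ 0.5
Standard error: SE = √(p₀(1-p₀)/n) = √(0.5×0.5/196) = 0.035714
z-statistic: z = (p̂ - p₀)/SE = (0.6 - 0.5)/0.035714 = 2.8000
Critical value: z_0.025 = ±1.960
p-value = 0.0051
Decision: reject H₀ at α = 0.05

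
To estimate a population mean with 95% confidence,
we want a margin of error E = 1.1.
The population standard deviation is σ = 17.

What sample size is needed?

z_0.025 = 1.960
n = (z×σ/E)² = (1.960×17/1.1)²
n = 917.5392
Round up: n = 918

Answer: n = 918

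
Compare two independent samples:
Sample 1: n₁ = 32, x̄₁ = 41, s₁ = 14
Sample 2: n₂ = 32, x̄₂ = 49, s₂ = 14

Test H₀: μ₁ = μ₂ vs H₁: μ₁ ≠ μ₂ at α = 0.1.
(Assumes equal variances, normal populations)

Pooled variance: s²_p = [31×14² + 31×14²]/(62) = 196.0000
s_p = 14.0000
SE = s_p×√(1/n₁ + 1/n₂) = 14.0000×√(1/32 + 1/32) = 3.5000
t = (x̄₁ - x̄₂)/SE = (41 - 49)/3.5000 = -2.2857
df = 62, t-critical = ±1.670
Decision: reject H₀

Answer: t = -2.2857, reject H₀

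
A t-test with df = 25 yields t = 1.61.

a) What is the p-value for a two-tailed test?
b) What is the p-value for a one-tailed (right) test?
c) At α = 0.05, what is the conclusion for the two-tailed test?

Using t-distribution with df = 25:
a) Two-tailed: p = 2×P(T > 1.61) = 0.1200
b) One-tailed: p = P(T > 1.61) = 0.0600
c) 0.1200 ≥ 0.05, fail to reject H₀

Answer: a) 0.1200, b) 0.0600, c) fail to reject H₀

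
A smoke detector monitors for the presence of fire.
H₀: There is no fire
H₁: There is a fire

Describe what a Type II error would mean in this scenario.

Answer: The alarm fails to sound when there actually is a fire

Derivation:
Type I error (α): Rejecting H₀ when H₀ is true
Type II error (β): Failing to reject H₀ when H₁ is true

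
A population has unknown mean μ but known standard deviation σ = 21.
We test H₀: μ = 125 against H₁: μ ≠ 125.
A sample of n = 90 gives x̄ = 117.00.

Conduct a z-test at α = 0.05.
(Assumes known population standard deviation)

Standard error: SE = σ/√n = 21/√90 = 2.2136
z-statistic: z = (x̄ - μ₀)/SE = (117.00 - 125)/2.2136 = -3.6140
Critical value: ±1.960
p-value = 0.0003
Decision: reject H₀

Answer: z = -3.6140, reject H₀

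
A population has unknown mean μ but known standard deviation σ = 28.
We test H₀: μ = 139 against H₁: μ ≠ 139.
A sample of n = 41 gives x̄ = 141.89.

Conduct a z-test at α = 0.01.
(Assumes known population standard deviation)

Standard error: SE = σ/√n = 28/√41 = 4.3729
z-statistic: z = (x̄ - μ₀)/SE = (141.89 - 139)/4.3729 = 0.6609
Critical value: ±2.576
p-value = 0.5087
Decision: fail to reject H₀

Answer: z = 0.6609, fail to reject H₀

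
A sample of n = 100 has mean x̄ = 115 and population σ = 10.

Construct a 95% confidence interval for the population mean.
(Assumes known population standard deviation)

Confidence level: 95%, α = 0.05
z_0.025 = 1.960
SE = σ/√n = 10/√100 = 1.0000
Margin of error = 1.960 × 1.0000 = 1.9600
CI: x̄ ± margin = 115 ± 1.9600
CI: (113.0400, 116.9600)

Answer: (113.0400, 116.9600)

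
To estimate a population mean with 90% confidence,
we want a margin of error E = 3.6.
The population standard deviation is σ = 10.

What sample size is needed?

z_0.05 = 1.645
n = (z×σ/E)² = (1.645×10/3.6)²
n = 20.8798
Round up: n = 21

Answer: n = 21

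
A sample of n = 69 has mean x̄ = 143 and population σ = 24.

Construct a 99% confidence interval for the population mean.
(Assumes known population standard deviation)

Confidence level: 99%, α = 0.01
z_0.005 = 2.576
SE = σ/√n = 24/√69 = 2.8893
Margin of error = 2.576 × 2.8893 = 7.4428
CI: x̄ ± margin = 143 ± 7.4428
CI: (135.5572, 150.4428)

Answer: (135.5572, 150.4428)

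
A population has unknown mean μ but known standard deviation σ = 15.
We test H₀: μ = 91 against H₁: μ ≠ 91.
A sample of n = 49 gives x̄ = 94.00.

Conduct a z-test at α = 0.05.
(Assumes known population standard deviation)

Standard error: SE = σ/√n = 15/√49 = 2.1429
z-statistic: z = (x̄ - μ₀)/SE = (94.00 - 91)/2.1429 = 1.4000
Critical value: ±1.960
p-value = 0.1615
Decision: fail to reject H₀

Answer: z = 1.4000, fail to reject H₀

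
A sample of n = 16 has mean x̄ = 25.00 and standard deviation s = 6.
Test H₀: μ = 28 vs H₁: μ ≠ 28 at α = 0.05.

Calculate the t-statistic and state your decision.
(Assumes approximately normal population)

Answer: t = -2.0000, fail to reject H₀

Derivation:
df = n - 1 = 15
SE = s/√n = 6/√16 = 1.5000
t = (x̄ - μ₀)/SE = (25.00 - 28)/1.5000 = -2.0000
Critical value: t_{0.025,15} = ±2.131
p-value ≈ 0.0639
Decision: fail to reject H₀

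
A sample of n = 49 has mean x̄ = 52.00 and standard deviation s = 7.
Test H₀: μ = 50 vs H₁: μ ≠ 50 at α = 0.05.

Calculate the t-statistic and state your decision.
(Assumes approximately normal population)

df = n - 1 = 48
SE = s/√n = 7/√49 = 1.0000
t = (x̄ - μ₀)/SE = (52.00 - 50)/1.0000 = 2.0000
Critical value: t_{0.025,48} = ±2.011
p-value ≈ 0.0512
Decision: fail to reject H₀

Answer: t = 2.0000, fail to reject H₀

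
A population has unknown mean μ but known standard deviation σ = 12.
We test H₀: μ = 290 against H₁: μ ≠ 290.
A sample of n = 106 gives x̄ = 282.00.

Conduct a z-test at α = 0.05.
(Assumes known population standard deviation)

Answer: z = -6.8640, reject H₀

Derivation:
Standard error: SE = σ/√n = 12/√106 = 1.1655
z-statistic: z = (x̄ - μ₀)/SE = (282.00 - 290)/1.1655 = -6.8640
Critical value: ±1.960
p-value < 0.0001
Decision: reject H₀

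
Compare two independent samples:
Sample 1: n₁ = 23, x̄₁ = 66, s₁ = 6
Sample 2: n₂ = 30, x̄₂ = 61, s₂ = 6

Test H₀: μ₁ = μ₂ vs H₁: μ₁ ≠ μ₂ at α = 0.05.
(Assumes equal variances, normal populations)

Pooled variance: s²_p = [22×6² + 29×6²]/(51) = 36.0000
s_p = 6.0000
SE = s_p×√(1/n₁ + 1/n₂) = 6.0000×√(1/23 + 1/30) = 1.6629
t = (x̄₁ - x̄₂)/SE = (66 - 61)/1.6629 = 3.0068
df = 51, t-critical = ±2.008
Decision: reject H₀

Answer: t = 3.0068, reject H₀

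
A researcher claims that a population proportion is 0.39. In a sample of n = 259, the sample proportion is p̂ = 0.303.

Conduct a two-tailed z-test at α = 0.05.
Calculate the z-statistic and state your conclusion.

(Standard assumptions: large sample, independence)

Answer: z = -2.8706, reject H₀

Derivation:
H₀: p = 0.39, H₁: p ≠ 0.39
Standard error: SE = √(p₀(1-p₀)/n) = √(0.39×0.61/259) = 0.030307
z-statistic: z = (p̂ - p₀)/SE = (0.303 - 0.39)/0.030307 = -2.8706
Critical value: z_0.025 = ±1.960
p-value = 0.0041
Decision: reject H₀ at α = 0.05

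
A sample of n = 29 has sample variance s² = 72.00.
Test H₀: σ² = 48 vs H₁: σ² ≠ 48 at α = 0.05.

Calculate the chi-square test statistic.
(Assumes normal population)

Answer: χ² = 42.0000, fail to reject H₀

Derivation:
df = n - 1 = 28
χ² = (n-1)s²/σ₀² = 28×72.00/48 = 42.0000
Critical values: χ²_{0.975,28} = 15.308, χ²_{0.025,28} = 44.461
Rejection region: χ² < 15.308 or χ² > 44.461
Decision: fail to reject H₀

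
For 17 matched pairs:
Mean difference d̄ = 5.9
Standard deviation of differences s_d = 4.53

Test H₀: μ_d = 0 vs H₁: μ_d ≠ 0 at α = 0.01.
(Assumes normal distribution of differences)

Answer: t = 5.3700, reject H₀

Derivation:
df = n - 1 = 16
SE = s_d/√n = 4.53/√17 = 1.0987
t = d̄/SE = 5.9/1.0987 = 5.3700
Critical value: t_{0.005,16} = ±2.921
p-value ≈ 0.0001
Decision: reject H₀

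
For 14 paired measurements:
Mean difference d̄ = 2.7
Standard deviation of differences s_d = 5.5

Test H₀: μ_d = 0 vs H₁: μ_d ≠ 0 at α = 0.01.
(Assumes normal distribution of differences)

df = n - 1 = 13
SE = s_d/√n = 5.5/√14 = 1.4699
t = d̄/SE = 2.7/1.4699 = 1.8369
Critical value: t_{0.005,13} = ±3.012
p-value ≈ 0.0892
Decision: fail to reject H₀

Answer: t = 1.8369, fail to reject H₀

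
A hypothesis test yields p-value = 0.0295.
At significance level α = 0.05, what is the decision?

Answer: reject H₀

Derivation:
Compare p-value to α:
0.0295 < 0.05
Decision: reject H₀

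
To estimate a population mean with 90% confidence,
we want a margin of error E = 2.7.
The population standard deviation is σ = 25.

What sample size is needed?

Answer: n = 232

Derivation:
z_0.05 = 1.645
n = (z×σ/E)² = (1.645×25/2.7)²
n = 231.9980
Round up: n = 232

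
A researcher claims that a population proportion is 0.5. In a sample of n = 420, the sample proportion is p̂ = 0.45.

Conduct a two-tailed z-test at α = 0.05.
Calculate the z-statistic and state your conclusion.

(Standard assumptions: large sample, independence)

H₀: p = 0.5, H₁: p ≠ 0.5
Standard error: SE = √(p₀(1-p₀)/n) = √(0.5×0.5/420) = 0.024398
z-statistic: z = (p̂ - p₀)/SE = (0.45 - 0.5)/0.024398 = -2.0493
Critical value: z_0.025 = ±1.960
p-value = 0.0404
Decision: reject H₀ at α = 0.05

Answer: z = -2.0493, reject H₀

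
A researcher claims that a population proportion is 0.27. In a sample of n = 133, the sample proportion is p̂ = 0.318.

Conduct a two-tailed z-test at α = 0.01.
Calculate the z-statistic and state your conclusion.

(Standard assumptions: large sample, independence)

Answer: z = 1.2469, fail to reject H₀

Derivation:
H₀: p = 0.27, H₁: p ≠ 0.27
Standard error: SE = √(p₀(1-p₀)/n) = √(0.27×0.73/133) = 0.038496
z-statistic: z = (p̂ - p₀)/SE = (0.318 - 0.27)/0.038496 = 1.2469
Critical value: z_0.005 = ±2.576
p-value = 0.2124
Decision: fail to reject H₀ at α = 0.01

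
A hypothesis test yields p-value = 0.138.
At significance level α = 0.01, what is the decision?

Answer: fail to reject H₀

Derivation:
Compare p-value to α:
0.138 ≥ 0.01
Decision: fail to reject H₀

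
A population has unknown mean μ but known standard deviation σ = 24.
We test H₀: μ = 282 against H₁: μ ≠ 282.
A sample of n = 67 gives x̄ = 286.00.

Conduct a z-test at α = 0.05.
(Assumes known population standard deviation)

Answer: z = 1.3642, fail to reject H₀

Derivation:
Standard error: SE = σ/√n = 24/√67 = 2.9321
z-statistic: z = (x̄ - μ₀)/SE = (286.00 - 282)/2.9321 = 1.3642
Critical value: ±1.960
p-value = 0.1725
Decision: fail to reject H₀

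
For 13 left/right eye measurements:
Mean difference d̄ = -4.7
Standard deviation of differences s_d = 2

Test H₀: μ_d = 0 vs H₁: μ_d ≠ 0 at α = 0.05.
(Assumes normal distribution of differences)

Answer: t = -8.4730, reject H₀

Derivation:
df = n - 1 = 12
SE = s_d/√n = 2/√13 = 0.5547
t = d̄/SE = -4.7/0.5547 = -8.4730
Critical value: t_{0.025,12} = ±2.179
p-value < 0.0001
Decision: reject H₀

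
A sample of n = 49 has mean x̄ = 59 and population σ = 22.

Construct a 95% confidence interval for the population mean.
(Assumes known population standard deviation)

Answer: (52.8399, 65.1601)

Derivation:
Confidence level: 95%, α = 0.05
z_0.025 = 1.960
SE = σ/√n = 22/√49 = 3.1429
Margin of error = 1.960 × 3.1429 = 6.1601
CI: x̄ ± margin = 59 ± 6.1601
CI: (52.8399, 65.1601)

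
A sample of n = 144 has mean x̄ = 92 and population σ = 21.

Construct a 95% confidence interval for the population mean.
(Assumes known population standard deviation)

Confidence level: 95%, α = 0.05
z_0.025 = 1.960
SE = σ/√n = 21/√144 = 1.7500
Margin of error = 1.960 × 1.7500 = 3.4300
CI: x̄ ± margin = 92 ± 3.4300
CI: (88.5700, 95.4300)

Answer: (88.5700, 95.4300)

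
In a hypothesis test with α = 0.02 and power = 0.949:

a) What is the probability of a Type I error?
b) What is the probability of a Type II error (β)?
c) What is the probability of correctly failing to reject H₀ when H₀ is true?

Answer: a) 0.02, b) 0.051, c) 0.98

Derivation:
a) Type I error probability = α = 0.02
b) Power = P(reject H₀ | H₁ true) = 1 - β = 0.949, so Type II error probability = β = 1 - Power = 0.051
c) P(fail to reject H₀ | H₀ true) = 1 - α = 0.98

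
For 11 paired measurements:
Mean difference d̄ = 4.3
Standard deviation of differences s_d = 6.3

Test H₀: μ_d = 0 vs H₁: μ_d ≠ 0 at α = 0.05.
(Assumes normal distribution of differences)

df = n - 1 = 10
SE = s_d/√n = 6.3/√11 = 1.8995
t = d̄/SE = 4.3/1.8995 = 2.2638
Critical value: t_{0.025,10} = ±2.228
p-value ≈ 0.0471
Decision: reject H₀

Answer: t = 2.2638, reject H₀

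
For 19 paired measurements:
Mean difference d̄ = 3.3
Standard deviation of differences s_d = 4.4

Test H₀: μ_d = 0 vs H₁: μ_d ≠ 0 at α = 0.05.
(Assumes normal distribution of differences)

Answer: t = 3.2693, reject H₀

Derivation:
df = n - 1 = 18
SE = s_d/√n = 4.4/√19 = 1.0094
t = d̄/SE = 3.3/1.0094 = 3.2693
Critical value: t_{0.025,18} = ±2.101
p-value ≈ 0.0043
Decision: reject H₀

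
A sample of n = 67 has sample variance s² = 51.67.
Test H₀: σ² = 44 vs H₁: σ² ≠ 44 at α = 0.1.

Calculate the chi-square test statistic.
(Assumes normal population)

Answer: χ² = 77.5050, fail to reject H₀

Derivation:
df = n - 1 = 66
χ² = (n-1)s²/σ₀² = 66×51.67/44 = 77.5050
Critical values: χ²_{0.95,66} = 48.305, χ²_{0.05,66} = 85.965
Rejection region: χ² < 48.305 or χ² > 85.965
Decision: fail to reject H₀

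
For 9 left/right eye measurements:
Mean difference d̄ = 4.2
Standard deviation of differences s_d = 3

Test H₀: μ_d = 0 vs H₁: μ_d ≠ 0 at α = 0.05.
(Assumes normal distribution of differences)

df = n - 1 = 8
SE = s_d/√n = 3/√9 = 1.0000
t = d̄/SE = 4.2/1.0000 = 4.2000
Critical value: t_{0.025,8} = ±2.306
p-value ≈ 0.0030
Decision: reject H₀

Answer: t = 4.2000, reject H₀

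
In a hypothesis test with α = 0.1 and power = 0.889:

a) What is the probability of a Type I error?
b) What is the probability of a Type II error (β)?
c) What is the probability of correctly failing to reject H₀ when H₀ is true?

a) Type I error probability = α = 0.1
b) Power = P(reject H₀ | H₁ true) = 1 - β = 0.889, so Type II error probability = β = 1 - Power = 0.111
c) P(fail to reject H₀ | H₀ true) = 1 - α = 0.9

Answer: a) 0.1, b) 0.111, c) 0.9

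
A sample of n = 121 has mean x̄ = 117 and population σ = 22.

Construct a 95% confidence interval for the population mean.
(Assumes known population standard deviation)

Confidence level: 95%, α = 0.05
z_0.025 = 1.960
SE = σ/√n = 22/√121 = 2.0000
Margin of error = 1.960 × 2.0000 = 3.9200
CI: x̄ ± margin = 117 ± 3.9200
CI: (113.0800, 120.9200)

Answer: (113.0800, 120.9200)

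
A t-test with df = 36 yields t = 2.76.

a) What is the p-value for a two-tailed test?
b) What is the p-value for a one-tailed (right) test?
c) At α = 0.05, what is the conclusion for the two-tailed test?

Answer: a) 0.0090, b) 0.0045, c) reject H₀

Derivation:
Using t-distribution with df = 36:
a) Two-tailed: p = 2×P(T > 2.76) = 0.0090
b) One-tailed: p = P(T > 2.76) = 0.0045
c) 0.0090 < 0.05, reject H₀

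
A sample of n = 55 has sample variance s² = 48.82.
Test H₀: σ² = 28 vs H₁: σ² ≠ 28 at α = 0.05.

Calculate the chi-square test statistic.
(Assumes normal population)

df = n - 1 = 54
χ² = (n-1)s²/σ₀² = 54×48.82/28 = 94.1529
Critical values: χ²_{0.975,54} = 35.586, χ²_{0.025,54} = 76.192
Rejection region: χ² < 35.586 or χ² > 76.192
Decision: reject H₀

Answer: χ² = 94.1529, reject H₀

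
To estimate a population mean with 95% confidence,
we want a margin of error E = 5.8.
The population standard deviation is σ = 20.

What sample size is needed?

z_0.025 = 1.960
n = (z×σ/E)² = (1.960×20/5.8)²
n = 45.6790
Round up: n = 46

Answer: n = 46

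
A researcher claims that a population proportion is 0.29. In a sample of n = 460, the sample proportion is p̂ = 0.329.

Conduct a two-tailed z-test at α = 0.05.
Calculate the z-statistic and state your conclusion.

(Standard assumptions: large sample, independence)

H₀: p = 0.29, H₁: p ≠ 0.29
Standard error: SE = √(p₀(1-p₀)/n) = √(0.29×0.71/460) = 0.021157
z-statistic: z = (p̂ - p₀)/SE = (0.329 - 0.29)/0.021157 = 1.8434
Critical value: z_0.025 = ±1.960
p-value = 0.0653
Decision: fail to reject H₀ at α = 0.05

Answer: z = 1.8434, fail to reject H₀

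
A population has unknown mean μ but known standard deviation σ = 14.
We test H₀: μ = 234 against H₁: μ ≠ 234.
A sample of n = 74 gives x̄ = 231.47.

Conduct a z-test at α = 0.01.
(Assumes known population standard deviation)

Answer: z = -1.5545, fail to reject H₀

Derivation:
Standard error: SE = σ/√n = 14/√74 = 1.6275
z-statistic: z = (x̄ - μ₀)/SE = (231.47 - 234)/1.6275 = -1.5545
Critical value: ±2.576
p-value = 0.1201
Decision: fail to reject H₀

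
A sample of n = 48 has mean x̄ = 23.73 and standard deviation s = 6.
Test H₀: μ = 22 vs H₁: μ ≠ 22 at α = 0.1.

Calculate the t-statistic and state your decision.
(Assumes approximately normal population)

df = n - 1 = 47
SE = s/√n = 6/√48 = 0.8660
t = (x̄ - μ₀)/SE = (23.73 - 22)/0.8660 = 1.9977
Critical value: t_{0.05,47} = ±1.678
p-value ≈ 0.0516
Decision: reject H₀

Answer: t = 1.9977, reject H₀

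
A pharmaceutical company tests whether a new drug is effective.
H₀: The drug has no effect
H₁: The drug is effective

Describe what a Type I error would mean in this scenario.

Type I error: rejecting H₀ when it is actually true (false positive).
Type II error: failing to reject H₀ when H₁ is actually true (false negative).

Answer: Concluding the drug is effective when it actually has no effect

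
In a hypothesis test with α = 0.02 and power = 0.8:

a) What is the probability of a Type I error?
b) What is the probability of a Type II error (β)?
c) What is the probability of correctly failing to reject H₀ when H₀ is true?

Answer: a) 0.02, b) 0.2, c) 0.98

Derivation:
a) Type I error probability = α = 0.02
b) Power = P(reject H₀ | H₁ true) = 1 - β = 0.8, so Type II error probability = β = 1 - Power = 0.2
c) P(fail to reject H₀ | H₀ true) = 1 - α = 0.98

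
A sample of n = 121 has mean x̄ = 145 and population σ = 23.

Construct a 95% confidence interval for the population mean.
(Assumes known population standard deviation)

Confidence level: 95%, α = 0.05
z_0.025 = 1.960
SE = σ/√n = 23/√121 = 2.0909
Margin of error = 1.960 × 2.0909 = 4.0982
CI: x̄ ± margin = 145 ± 4.0982
CI: (140.9018, 149.0982)

Answer: (140.9018, 149.0982)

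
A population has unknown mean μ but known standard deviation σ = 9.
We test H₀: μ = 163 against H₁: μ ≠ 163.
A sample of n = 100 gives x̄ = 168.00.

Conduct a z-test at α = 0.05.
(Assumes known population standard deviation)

Standard error: SE = σ/√n = 9/√100 = 0.9000
z-statistic: z = (x̄ - μ₀)/SE = (168.00 - 163)/0.9000 = 5.5556
Critical value: ±1.960
p-value < 0.0001
Decision: reject H₀

Answer: z = 5.5556, reject H₀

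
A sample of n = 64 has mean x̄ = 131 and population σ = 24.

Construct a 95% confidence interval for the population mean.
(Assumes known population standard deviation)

Confidence level: 95%, α = 0.05
z_0.025 = 1.960
SE = σ/√n = 24/√64 = 3.0000
Margin of error = 1.960 × 3.0000 = 5.8800
CI: x̄ ± margin = 131 ± 5.8800
CI: (125.1200, 136.8800)

Answer: (125.1200, 136.8800)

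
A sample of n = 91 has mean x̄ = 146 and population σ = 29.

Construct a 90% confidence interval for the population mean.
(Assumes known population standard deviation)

Confidence level: 90%, α = 0.1
z_0.05 = 1.645
SE = σ/√n = 29/√91 = 3.0400
Margin of error = 1.645 × 3.0400 = 5.0008
CI: x̄ ± margin = 146 ± 5.0008
CI: (140.9992, 151.0008)

Answer: (140.9992, 151.0008)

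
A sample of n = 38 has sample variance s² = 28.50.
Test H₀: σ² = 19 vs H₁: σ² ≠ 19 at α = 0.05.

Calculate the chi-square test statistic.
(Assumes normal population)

df = n - 1 = 37
χ² = (n-1)s²/σ₀² = 37×28.50/19 = 55.5000
Critical values: χ²_{0.975,37} = 22.106, χ²_{0.025,37} = 55.668
Rejection region: χ² < 22.106 or χ² > 55.668
Decision: fail to reject H₀

Answer: χ² = 55.5000, fail to reject H₀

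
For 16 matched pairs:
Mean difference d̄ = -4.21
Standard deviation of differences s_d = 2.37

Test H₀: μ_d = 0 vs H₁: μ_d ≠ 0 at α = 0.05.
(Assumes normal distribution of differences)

df = n - 1 = 15
SE = s_d/√n = 2.37/√16 = 0.5925
t = d̄/SE = -4.21/0.5925 = -7.1055
Critical value: t_{0.025,15} = ±2.131
p-value < 0.0001
Decision: reject H₀

Answer: t = -7.1055, reject H₀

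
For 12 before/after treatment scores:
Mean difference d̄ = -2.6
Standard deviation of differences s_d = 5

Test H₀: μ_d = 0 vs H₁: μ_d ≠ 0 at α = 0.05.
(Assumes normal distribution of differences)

Answer: t = -1.8013, fail to reject H₀

Derivation:
df = n - 1 = 11
SE = s_d/√n = 5/√12 = 1.4434
t = d̄/SE = -2.6/1.4434 = -1.8013
Critical value: t_{0.025,11} = ±2.201
p-value ≈ 0.0991
Decision: fail to reject H₀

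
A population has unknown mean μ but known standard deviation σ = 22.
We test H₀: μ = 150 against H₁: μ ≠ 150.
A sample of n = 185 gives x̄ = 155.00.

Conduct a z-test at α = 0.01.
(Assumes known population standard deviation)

Standard error: SE = σ/√n = 22/√185 = 1.6175
z-statistic: z = (x̄ - μ₀)/SE = (155.00 - 150)/1.6175 = 3.0912
Critical value: ±2.576
p-value = 0.0020
Decision: reject H₀

Answer: z = 3.0912, reject H₀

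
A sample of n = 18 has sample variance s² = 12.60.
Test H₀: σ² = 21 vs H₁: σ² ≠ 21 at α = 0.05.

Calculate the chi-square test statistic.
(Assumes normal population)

Answer: χ² = 10.2000, fail to reject H₀

Derivation:
df = n - 1 = 17
χ² = (n-1)s²/σ₀² = 17×12.60/21 = 10.2000
Critical values: χ²_{0.975,17} = 7.564, χ²_{0.025,17} = 30.191
Rejection region: χ² < 7.564 or χ² > 30.191
Decision: fail to reject H₀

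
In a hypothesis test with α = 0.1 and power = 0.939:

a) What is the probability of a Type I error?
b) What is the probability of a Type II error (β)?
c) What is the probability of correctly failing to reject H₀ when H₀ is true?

Answer: a) 0.1, b) 0.061, c) 0.9

Derivation:
a) Type I error probability = α = 0.1
b) Power = P(reject H₀ | H₁ true) = 1 - β = 0.939, so Type II error probability = β = 1 - Power = 0.061
c) P(fail to reject H₀ | H₀ true) = 1 - α = 0.9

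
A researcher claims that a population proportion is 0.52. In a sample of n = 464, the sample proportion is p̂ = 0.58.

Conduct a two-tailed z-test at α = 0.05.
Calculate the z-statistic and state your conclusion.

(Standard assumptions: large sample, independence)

H₀: p = 0.52, H₁: p ≠ 0.52
Standard error: SE = √(p₀(1-p₀)/n) = √(0.52×0.48/464) = 0.023193
z-statistic: z = (p̂ - p₀)/SE = (0.58 - 0.52)/0.023193 = 2.5870
Critical value: z_0.025 = ±1.960
p-value = 0.0097
Decision: reject H₀ at α = 0.05

Answer: z = 2.5870, reject H₀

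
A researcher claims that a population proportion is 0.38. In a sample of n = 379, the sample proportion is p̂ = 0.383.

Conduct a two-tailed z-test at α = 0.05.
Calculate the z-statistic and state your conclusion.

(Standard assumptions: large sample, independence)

Answer: z = 0.1203, fail to reject H₀

Derivation:
H₀: p = 0.38, H₁: p ≠ 0.38
Standard error: SE = √(p₀(1-p₀)/n) = √(0.38×0.62/379) = 0.024933
z-statistic: z = (p̂ - p₀)/SE = (0.383 - 0.38)/0.024933 = 0.1203
Critical value: z_0.025 = ±1.960
p-value = 0.9042
Decision: fail to reject H₀ at α = 0.05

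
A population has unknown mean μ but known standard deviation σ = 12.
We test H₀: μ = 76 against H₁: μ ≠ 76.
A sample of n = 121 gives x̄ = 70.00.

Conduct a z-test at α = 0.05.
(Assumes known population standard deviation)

Standard error: SE = σ/√n = 12/√121 = 1.0909
z-statistic: z = (x̄ - μ₀)/SE = (70.00 - 76)/1.0909 = -5.5000
Critical value: ±1.960
p-value < 0.0001
Decision: reject H₀

Answer: z = -5.5000, reject H₀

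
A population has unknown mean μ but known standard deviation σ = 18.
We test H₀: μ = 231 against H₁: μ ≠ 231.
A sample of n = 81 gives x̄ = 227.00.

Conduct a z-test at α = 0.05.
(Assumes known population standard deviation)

Answer: z = -2.0000, reject H₀

Derivation:
Standard error: SE = σ/√n = 18/√81 = 2.0000
z-statistic: z = (x̄ - μ₀)/SE = (227.00 - 231)/2.0000 = -2.0000
Critical value: ±1.960
p-value = 0.0455
Decision: reject H₀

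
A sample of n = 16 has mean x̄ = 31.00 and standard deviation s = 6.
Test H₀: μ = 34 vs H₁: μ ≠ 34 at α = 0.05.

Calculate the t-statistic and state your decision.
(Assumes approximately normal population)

Answer: t = -2.0000, fail to reject H₀

Derivation:
df = n - 1 = 15
SE = s/√n = 6/√16 = 1.5000
t = (x̄ - μ₀)/SE = (31.00 - 34)/1.5000 = -2.0000
Critical value: t_{0.025,15} = ±2.131
p-value ≈ 0.0639
Decision: fail to reject H₀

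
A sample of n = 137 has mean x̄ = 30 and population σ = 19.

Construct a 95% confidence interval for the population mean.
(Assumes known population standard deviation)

Confidence level: 95%, α = 0.05
z_0.025 = 1.960
SE = σ/√n = 19/√137 = 1.6233
Margin of error = 1.960 × 1.6233 = 3.1817
CI: x̄ ± margin = 30 ± 3.1817
CI: (26.8183, 33.1817)

Answer: (26.8183, 33.1817)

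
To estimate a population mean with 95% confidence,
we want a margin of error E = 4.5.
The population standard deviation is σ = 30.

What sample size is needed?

Answer: n = 171

Derivation:
z_0.025 = 1.960
n = (z×σ/E)² = (1.960×30/4.5)²
n = 170.7378
Round up: n = 171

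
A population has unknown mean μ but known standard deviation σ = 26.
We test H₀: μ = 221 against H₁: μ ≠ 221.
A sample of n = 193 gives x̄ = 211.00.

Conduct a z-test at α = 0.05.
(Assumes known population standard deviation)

Standard error: SE = σ/√n = 26/√193 = 1.8715
z-statistic: z = (x̄ - μ₀)/SE = (211.00 - 221)/1.8715 = -5.3433
Critical value: ±1.960
p-value < 0.0001
Decision: reject H₀

Answer: z = -5.3433, reject H₀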